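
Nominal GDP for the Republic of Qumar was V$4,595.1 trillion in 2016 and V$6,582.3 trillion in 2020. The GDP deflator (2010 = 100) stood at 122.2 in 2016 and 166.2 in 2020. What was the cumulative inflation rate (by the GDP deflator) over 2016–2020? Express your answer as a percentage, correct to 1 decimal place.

36.0%

Price-level change = 166.2 / 122.2 − 1 = 0.3601.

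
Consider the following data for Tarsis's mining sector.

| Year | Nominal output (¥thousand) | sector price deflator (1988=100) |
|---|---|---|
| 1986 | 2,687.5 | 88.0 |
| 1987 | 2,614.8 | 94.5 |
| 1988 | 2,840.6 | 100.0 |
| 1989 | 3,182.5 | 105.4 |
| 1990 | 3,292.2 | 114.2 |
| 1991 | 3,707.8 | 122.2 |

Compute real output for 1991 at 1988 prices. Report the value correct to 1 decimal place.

¥3,034.2 thousand

Real output 1991 = 3707.8 / 1.222 = 3034.21.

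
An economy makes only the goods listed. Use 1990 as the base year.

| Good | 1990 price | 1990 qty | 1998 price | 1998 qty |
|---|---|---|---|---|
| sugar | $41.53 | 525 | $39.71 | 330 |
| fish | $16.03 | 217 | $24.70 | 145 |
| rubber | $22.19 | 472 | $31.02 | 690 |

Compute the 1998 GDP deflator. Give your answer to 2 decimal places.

121.54

Nominal GDP 1998 = 39.71·330 + 24.70·145 + 31.02·690 = 38089.60.
Real GDP 1998 (at 1990 prices) = 41.53·330 + 16.03·145 + 22.19·690 = 31340.35.
Deflator = Nominal/Real × 100 = 38089.60/31340.35 × 100 = 121.535.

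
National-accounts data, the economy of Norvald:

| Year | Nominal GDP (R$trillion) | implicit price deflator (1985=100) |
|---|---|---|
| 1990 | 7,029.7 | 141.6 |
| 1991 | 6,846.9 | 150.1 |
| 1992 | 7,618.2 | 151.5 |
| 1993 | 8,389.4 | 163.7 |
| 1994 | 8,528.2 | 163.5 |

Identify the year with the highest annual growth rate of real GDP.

1991: real = 6846.9/1.501 = 4561.56; growth vs 1990 (4964.48) = -8.12%.
1992: real = 7618.2/1.515 = 5028.51; growth vs 1991 (4561.56) = 10.24%.
1993: real = 8389.4/1.637 = 5124.86; growth vs 1992 (5028.51) = 1.92%.
1994: real = 8528.2/1.635 = 5216.02; growth vs 1993 (5124.86) = 1.78%.

1992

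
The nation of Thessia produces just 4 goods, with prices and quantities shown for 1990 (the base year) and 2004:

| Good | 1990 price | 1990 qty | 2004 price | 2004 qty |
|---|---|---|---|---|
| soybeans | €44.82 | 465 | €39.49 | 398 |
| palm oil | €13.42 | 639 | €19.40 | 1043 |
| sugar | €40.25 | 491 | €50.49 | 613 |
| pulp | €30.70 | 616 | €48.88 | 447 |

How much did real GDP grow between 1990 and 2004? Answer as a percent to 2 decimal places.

3.14%

Real GDP 1990 = Nominal GDP 1990 = 44.82·465 + 13.42·639 + 40.25·491 + 30.70·616 = 68090.63.
Real GDP 2004 (at 1990 prices) = 44.82·398 + 13.42·1043 + 40.25·613 + 30.70·447 = 70231.57.
Real growth = 70231.57/68090.63 − 1 = 0.0314.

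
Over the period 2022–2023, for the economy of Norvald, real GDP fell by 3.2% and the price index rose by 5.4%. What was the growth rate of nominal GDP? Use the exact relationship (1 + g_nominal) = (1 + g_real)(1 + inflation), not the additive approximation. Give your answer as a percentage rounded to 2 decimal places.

(1 + g_nom) = (1 + g_real)(1 + π) = 0.9680 × 1.0540 = 1.02027.

2.03%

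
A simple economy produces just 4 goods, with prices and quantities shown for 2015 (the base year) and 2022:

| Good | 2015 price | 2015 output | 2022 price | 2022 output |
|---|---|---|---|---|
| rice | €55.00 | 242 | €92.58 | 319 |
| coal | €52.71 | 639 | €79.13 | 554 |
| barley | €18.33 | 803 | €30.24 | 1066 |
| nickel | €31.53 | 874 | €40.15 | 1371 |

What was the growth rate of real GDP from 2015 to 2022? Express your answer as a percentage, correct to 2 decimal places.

Real GDP 2015 = Nominal GDP 2015 = 55.00·242 + 52.71·639 + 18.33·803 + 31.53·874 = 89267.90.
Real GDP 2022 (at 2015 prices) = 55.00·319 + 52.71·554 + 18.33·1066 + 31.53·1371 = 109513.75.
Real growth = 109513.75/89267.90 − 1 = 0.2268.

22.68%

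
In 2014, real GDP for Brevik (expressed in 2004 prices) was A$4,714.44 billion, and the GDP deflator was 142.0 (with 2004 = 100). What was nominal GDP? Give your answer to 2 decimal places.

Nominal GDP = Real × (GDP deflator/100) = 4714.44 × 1.420 = 6694.50.

A$6,694.50 billion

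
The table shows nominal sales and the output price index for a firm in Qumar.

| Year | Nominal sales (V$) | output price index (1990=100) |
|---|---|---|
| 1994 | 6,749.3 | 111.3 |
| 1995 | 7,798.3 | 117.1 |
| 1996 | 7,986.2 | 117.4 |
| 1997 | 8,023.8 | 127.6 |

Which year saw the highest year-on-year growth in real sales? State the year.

1995

1995: real = 7798.3/1.171 = 6659.52; growth vs 1994 (6064.06) = 9.82%.
1996: real = 7986.2/1.174 = 6802.56; growth vs 1995 (6659.52) = 2.15%.
1997: real = 8023.8/1.276 = 6288.24; growth vs 1996 (6802.56) = -7.56%.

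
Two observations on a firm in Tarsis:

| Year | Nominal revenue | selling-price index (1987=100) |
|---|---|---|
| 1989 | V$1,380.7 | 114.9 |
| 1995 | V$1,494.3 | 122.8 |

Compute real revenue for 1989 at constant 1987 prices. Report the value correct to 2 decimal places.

V$1,201.65

Real revenue = Nominal / (selling-price index/100) = 1380.7 / 1.149 = 1201.65.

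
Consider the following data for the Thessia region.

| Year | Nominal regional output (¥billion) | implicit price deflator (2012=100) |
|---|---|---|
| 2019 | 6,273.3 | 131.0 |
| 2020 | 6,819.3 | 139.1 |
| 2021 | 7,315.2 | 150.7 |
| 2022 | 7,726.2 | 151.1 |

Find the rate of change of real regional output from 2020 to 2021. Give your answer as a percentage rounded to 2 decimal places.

-0.99%

Real regional output 2020 = 6819.3/1.391 = 4902.44.
Real regional output 2021 = 7315.2/1.507 = 4854.15.
Change = 4854.15/4902.44 − 1 = -0.0099.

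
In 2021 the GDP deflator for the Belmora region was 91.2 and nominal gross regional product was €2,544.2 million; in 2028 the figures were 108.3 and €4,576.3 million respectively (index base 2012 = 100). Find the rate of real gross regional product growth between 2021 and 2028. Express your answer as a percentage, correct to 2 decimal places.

Real gross regional product 2021 = 2544.2 / 0.912 = 2789.69.
Real gross regional product 2028 = 4576.3 / 1.083 = 4225.58.
Real growth = 4225.58 / 2789.69 − 1 = 0.5147.

51.47%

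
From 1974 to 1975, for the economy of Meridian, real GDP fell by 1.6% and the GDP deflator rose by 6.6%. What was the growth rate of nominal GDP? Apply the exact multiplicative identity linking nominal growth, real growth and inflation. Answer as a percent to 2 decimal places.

4.89%

(1 + g_nom) = (1 + g_real)(1 + π) = 0.9840 × 1.0660 = 1.04894.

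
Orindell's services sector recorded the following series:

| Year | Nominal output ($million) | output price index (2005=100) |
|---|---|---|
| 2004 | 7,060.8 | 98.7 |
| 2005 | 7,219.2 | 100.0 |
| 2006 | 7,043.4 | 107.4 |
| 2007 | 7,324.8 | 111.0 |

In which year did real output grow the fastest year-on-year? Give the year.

2005: real = 7219.2/1.000 = 7219.20; growth vs 2004 (7153.80) = 0.91%.
2006: real = 7043.4/1.074 = 6558.10; growth vs 2005 (7219.20) = -9.16%.
2007: real = 7324.8/1.110 = 6598.92; growth vs 2006 (6558.10) = 0.62%.

2005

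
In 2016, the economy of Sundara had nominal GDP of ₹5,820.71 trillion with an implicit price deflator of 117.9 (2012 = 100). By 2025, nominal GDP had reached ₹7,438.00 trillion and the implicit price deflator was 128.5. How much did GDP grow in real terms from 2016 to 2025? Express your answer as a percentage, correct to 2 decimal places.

17.24%

Real GDP 2016 = 5820.71 / 1.179 = 4936.99.
Real GDP 2025 = 7438.00 / 1.285 = 5788.33.
Real growth = 5788.33 / 4936.99 − 1 = 0.1724.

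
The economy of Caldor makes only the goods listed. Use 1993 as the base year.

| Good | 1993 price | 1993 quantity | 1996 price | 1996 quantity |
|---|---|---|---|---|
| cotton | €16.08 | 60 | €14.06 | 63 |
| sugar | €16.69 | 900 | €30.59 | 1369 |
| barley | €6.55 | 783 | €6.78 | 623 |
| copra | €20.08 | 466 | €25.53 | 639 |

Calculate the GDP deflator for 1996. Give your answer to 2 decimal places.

Nominal GDP 1996 = 14.06·63 + 30.59·1369 + 6.78·623 + 25.53·639 = 63301.10.
Real GDP 1996 (at 1993 prices) = 16.08·63 + 16.69·1369 + 6.55·623 + 20.08·639 = 40773.42.
Deflator = Nominal/Real × 100 = 63301.10/40773.42 × 100 = 155.251.

155.25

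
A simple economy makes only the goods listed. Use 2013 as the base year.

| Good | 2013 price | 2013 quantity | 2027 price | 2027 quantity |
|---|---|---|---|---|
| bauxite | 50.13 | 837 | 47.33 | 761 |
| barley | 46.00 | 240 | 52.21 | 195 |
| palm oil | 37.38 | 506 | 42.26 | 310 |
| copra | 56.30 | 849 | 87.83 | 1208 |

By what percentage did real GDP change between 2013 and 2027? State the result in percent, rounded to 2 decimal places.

5.85%

Real GDP 2013 = Nominal GDP 2013 = 50.13·837 + 46.00·240 + 37.38·506 + 56.30·849 = 119711.79.
Real GDP 2027 (at 2013 prices) = 50.13·761 + 46.00·195 + 37.38·310 + 56.30·1208 = 126717.13.
Real growth = 126717.13/119711.79 − 1 = 0.0585.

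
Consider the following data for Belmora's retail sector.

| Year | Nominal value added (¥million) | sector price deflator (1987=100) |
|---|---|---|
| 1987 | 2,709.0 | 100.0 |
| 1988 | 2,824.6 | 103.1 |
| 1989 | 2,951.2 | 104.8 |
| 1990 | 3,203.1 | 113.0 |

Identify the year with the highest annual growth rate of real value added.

1989

1988: real = 2824.6/1.031 = 2739.67; growth vs 1987 (2709.00) = 1.13%.
1989: real = 2951.2/1.048 = 2816.03; growth vs 1988 (2739.67) = 2.79%.
1990: real = 3203.1/1.130 = 2834.60; growth vs 1989 (2816.03) = 0.66%.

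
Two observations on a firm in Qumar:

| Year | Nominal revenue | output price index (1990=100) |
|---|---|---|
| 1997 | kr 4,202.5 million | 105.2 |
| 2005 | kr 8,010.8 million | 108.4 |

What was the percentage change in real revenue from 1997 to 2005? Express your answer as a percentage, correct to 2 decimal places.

84.99%

Real revenue 1997 = 4202.5 / 1.052 = 3994.77.
Real revenue 2005 = 8010.8 / 1.084 = 7390.04.
Real growth = 7390.04 / 3994.77 − 1 = 0.8499.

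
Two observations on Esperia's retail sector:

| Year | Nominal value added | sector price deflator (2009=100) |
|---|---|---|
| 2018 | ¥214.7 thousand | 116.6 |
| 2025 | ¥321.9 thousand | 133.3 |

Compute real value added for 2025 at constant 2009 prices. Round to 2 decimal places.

Real value added = Nominal / (sector price deflator/100) = 321.9 / 1.333 = 241.49.

¥241.49 thousand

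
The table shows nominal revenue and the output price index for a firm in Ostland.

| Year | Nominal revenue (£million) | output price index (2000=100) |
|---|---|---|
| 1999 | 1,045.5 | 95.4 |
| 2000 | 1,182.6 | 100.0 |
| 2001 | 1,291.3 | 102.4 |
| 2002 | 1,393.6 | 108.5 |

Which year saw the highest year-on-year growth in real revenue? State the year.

2000

2000: real = 1182.6/1.000 = 1182.60; growth vs 1999 (1095.91) = 7.91%.
2001: real = 1291.3/1.024 = 1261.04; growth vs 2000 (1182.60) = 6.63%.
2002: real = 1393.6/1.085 = 1284.42; growth vs 2001 (1261.04) = 1.85%.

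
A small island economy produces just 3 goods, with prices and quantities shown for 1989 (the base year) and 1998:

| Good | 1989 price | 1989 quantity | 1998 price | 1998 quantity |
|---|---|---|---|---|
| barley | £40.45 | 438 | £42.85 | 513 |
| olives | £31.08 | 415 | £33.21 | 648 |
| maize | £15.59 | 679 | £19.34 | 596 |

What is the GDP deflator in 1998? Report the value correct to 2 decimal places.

109.66

Nominal GDP 1998 = 42.85·513 + 33.21·648 + 19.34·596 = 55028.77.
Real GDP 1998 (at 1989 prices) = 40.45·513 + 31.08·648 + 15.59·596 = 50182.33.
Deflator = Nominal/Real × 100 = 55028.77/50182.33 × 100 = 109.658.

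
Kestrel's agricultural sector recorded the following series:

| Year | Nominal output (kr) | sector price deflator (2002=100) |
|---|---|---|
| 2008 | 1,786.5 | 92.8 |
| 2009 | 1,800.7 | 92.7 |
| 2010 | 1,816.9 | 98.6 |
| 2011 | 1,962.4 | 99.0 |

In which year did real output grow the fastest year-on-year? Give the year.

2011

2009: real = 1800.7/0.927 = 1942.50; growth vs 2008 (1925.11) = 0.90%.
2010: real = 1816.9/0.986 = 1842.70; growth vs 2009 (1942.50) = -5.14%.
2011: real = 1962.4/0.990 = 1982.22; growth vs 2010 (1842.70) = 7.57%.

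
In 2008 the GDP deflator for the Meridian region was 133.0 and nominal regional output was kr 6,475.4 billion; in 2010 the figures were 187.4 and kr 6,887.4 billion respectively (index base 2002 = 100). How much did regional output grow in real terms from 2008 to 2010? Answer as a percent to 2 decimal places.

-24.51%

Real regional output 2008 = 6475.4 / 1.330 = 4868.72.
Real regional output 2010 = 6887.4 / 1.874 = 3675.24.
Real growth = 3675.24 / 4868.72 − 1 = -0.2451.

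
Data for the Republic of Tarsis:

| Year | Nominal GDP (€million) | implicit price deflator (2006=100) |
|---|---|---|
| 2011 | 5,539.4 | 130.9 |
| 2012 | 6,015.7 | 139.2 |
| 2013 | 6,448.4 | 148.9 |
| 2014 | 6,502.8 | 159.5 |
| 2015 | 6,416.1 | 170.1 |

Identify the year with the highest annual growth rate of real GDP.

2012: real = 6015.7/1.392 = 4321.62; growth vs 2011 (4231.78) = 2.12%.
2013: real = 6448.4/1.489 = 4330.69; growth vs 2012 (4321.62) = 0.21%.
2014: real = 6502.8/1.595 = 4076.99; growth vs 2013 (4330.69) = -5.86%.
2015: real = 6416.1/1.701 = 3771.96; growth vs 2014 (4076.99) = -7.48%.

2012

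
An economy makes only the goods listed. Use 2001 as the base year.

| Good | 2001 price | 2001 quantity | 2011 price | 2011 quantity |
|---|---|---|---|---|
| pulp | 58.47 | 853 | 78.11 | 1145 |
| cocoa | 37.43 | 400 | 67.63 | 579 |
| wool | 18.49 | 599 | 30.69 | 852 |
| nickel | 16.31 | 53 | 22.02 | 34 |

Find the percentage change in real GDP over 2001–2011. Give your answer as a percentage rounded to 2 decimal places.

Real GDP 2001 = Nominal GDP 2001 = 58.47·853 + 37.43·400 + 18.49·599 + 16.31·53 = 76786.85.
Real GDP 2011 (at 2001 prices) = 58.47·1145 + 37.43·579 + 18.49·852 + 16.31·34 = 104928.14.
Real growth = 104928.14/76786.85 − 1 = 0.3665.

36.65%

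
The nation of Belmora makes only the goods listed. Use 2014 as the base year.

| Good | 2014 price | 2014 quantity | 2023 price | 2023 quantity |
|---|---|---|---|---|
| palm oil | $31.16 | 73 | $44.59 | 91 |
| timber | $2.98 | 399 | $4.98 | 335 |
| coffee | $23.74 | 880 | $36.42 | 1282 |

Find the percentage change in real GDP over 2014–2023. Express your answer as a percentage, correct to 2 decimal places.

Real GDP 2014 = Nominal GDP 2014 = 31.16·73 + 2.98·399 + 23.74·880 = 24354.90.
Real GDP 2023 (at 2014 prices) = 31.16·91 + 2.98·335 + 23.74·1282 = 34268.54.
Real growth = 34268.54/24354.90 − 1 = 0.4070.

40.70%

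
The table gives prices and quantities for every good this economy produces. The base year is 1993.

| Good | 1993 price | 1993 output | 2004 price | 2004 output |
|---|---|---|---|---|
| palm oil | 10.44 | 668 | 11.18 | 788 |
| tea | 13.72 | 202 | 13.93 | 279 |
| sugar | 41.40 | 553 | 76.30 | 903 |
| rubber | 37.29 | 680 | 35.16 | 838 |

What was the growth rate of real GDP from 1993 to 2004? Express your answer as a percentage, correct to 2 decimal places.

39.12%

Real GDP 1993 = Nominal GDP 1993 = 10.44·668 + 13.72·202 + 41.40·553 + 37.29·680 = 57996.76.
Real GDP 2004 (at 1993 prices) = 10.44·788 + 13.72·279 + 41.40·903 + 37.29·838 = 80687.82.
Real growth = 80687.82/57996.76 − 1 = 0.3912.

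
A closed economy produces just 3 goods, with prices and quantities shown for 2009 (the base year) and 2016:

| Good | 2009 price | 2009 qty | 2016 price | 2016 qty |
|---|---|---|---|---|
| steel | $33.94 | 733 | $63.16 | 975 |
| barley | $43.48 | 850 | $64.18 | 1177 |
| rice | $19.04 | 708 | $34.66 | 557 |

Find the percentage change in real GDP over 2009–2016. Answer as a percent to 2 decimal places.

Real GDP 2009 = Nominal GDP 2009 = 33.94·733 + 43.48·850 + 19.04·708 = 75316.34.
Real GDP 2016 (at 2009 prices) = 33.94·975 + 43.48·1177 + 19.04·557 = 94872.74.
Real growth = 94872.74/75316.34 − 1 = 0.2597.

25.97%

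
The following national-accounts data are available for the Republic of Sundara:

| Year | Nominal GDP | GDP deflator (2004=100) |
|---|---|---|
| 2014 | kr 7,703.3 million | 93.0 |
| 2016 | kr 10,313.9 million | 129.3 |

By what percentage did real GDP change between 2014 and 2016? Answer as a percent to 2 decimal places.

-3.70%

Deflate each year: 2014 → 7703.3/0.930 = 8283.12; 2016 → 10313.9/1.293 = 7976.72.
So real GDP changed by 7976.72/8283.12 − 1 = -0.0370, i.e. -3.70%.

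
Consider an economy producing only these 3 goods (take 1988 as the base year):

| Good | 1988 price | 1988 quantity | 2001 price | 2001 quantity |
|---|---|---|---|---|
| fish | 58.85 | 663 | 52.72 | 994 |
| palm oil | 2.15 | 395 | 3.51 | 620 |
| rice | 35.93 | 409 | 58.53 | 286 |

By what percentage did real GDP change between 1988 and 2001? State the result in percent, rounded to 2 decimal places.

Real GDP 1988 = Nominal GDP 1988 = 58.85·663 + 2.15·395 + 35.93·409 = 54562.17.
Real GDP 2001 (at 1988 prices) = 58.85·994 + 2.15·620 + 35.93·286 = 70105.88.
Real growth = 70105.88/54562.17 − 1 = 0.2849.

28.49%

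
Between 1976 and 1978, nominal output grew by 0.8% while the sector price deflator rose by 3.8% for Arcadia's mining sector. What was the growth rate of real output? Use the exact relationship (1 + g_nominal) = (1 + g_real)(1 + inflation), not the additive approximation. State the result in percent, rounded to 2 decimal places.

-2.89%

(1 + g_nom) = (1 + g_real)(1 + π), so g_real = 1.0080 / 1.0380 − 1 = -0.02890.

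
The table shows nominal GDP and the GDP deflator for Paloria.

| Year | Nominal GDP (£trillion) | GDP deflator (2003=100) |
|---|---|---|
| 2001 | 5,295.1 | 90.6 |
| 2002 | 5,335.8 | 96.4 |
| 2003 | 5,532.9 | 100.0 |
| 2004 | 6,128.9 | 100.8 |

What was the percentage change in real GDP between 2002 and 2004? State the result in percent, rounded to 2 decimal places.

9.85%

Real GDP 2002 = 5335.8/0.964 = 5535.06.
Real GDP 2004 = 6128.9/1.008 = 6080.26.
Change = 6080.26/5535.06 − 1 = 0.0985.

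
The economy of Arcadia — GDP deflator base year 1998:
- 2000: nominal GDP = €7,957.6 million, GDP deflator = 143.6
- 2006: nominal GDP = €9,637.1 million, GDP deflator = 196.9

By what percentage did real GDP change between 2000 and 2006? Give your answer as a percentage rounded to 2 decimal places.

-11.68%

Deflate each year: 2000 → 7957.6/1.436 = 5541.50; 2006 → 9637.1/1.969 = 4894.41.
So real GDP changed by 4894.41/5541.50 − 1 = -0.1168, i.e. -11.68%.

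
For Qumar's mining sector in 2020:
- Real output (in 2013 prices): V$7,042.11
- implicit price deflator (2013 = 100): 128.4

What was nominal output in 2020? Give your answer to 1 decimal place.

Nominal output = Real × (implicit price deflator/100) = 7042.11 × 1.284 = 9042.07.

V$9,042.1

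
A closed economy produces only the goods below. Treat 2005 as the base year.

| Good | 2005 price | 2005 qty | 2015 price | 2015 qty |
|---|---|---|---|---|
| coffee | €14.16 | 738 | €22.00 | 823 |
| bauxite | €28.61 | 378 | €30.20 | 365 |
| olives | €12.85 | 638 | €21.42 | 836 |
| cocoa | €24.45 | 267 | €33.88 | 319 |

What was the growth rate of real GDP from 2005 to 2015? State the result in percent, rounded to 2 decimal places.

Real GDP 2005 = Nominal GDP 2005 = 14.16·738 + 28.61·378 + 12.85·638 + 24.45·267 = 35991.11.
Real GDP 2015 (at 2005 prices) = 14.16·823 + 28.61·365 + 12.85·836 + 24.45·319 = 40638.48.
Real growth = 40638.48/35991.11 − 1 = 0.1291.

12.91%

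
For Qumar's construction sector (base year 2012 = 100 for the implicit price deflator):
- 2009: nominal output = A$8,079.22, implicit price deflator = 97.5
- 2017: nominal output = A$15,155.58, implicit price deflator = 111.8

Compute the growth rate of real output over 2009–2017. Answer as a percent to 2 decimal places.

63.59%

Deflate each year: 2009 → 8079.22/0.975 = 8286.38; 2017 → 15155.58/1.118 = 13555.97.
So real output changed by 13555.97/8286.38 − 1 = 0.6359, i.e. 63.59%.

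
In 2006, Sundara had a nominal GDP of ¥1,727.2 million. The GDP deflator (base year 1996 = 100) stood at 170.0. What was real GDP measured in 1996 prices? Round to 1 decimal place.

Real GDP = Nominal / (GDP deflator/100) = 1727.2 / 1.700 = 1016.00.

¥1,016.0 million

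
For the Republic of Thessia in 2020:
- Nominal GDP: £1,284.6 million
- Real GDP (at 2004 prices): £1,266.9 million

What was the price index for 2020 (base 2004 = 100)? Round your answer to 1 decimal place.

101.4

price index = (Nominal / Real) × 100 = 1284.6 / 1266.9 × 100 = 101.40.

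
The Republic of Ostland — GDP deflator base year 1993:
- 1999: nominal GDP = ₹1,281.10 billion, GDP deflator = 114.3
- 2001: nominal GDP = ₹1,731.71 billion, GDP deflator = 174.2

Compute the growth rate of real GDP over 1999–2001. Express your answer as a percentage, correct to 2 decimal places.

-11.31%

Deflate each year: 1999 → 1281.10/1.143 = 1120.82; 2001 → 1731.71/1.742 = 994.09.
So real GDP changed by 994.09/1120.82 − 1 = -0.1131, i.e. -11.31%.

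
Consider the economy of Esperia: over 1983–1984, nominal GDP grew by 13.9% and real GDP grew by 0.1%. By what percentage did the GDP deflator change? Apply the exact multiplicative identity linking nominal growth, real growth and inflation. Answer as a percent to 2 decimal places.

(1 + g_nom) = (1 + g_real)(1 + π), so π = 1.1390 / 1.0010 − 1 = 0.13786.

13.79%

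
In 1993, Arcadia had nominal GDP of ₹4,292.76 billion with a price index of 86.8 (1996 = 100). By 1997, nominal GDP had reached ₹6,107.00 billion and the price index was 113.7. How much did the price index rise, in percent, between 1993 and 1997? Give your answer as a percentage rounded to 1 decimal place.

31.0%

Price-level change = 113.7 / 86.8 − 1 = 0.3099.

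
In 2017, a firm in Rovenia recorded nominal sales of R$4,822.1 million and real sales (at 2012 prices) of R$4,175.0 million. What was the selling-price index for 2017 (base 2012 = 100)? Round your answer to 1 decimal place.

115.5

selling-price index = (Nominal / Real) × 100 = 4822.1 / 4175.0 × 100 = 115.50.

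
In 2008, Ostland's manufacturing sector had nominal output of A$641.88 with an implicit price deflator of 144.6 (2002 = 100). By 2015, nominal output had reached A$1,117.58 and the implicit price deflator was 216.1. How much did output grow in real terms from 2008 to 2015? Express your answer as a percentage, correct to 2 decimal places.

16.50%

Real output 2008 = 641.88 / 1.446 = 443.90.
Real output 2015 = 1117.58 / 2.161 = 517.16.
Real growth = 517.16 / 443.90 − 1 = 0.1650.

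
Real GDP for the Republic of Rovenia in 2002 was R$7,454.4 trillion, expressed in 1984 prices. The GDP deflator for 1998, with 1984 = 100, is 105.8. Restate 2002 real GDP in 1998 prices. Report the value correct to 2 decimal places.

R$7,886.76 trillion

Real GDP in 1998 prices = Real GDP in 1984 prices × (P_1998/P_1984) = 7454.4 × 1.058 = 7886.76.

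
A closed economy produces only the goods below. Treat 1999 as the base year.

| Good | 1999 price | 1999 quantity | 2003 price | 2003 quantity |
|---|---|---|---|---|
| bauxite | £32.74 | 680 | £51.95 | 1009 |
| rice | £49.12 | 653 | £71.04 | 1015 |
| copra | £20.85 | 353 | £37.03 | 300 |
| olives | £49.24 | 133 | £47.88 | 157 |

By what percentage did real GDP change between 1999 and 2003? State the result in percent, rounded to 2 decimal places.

41.95%

Real GDP 1999 = Nominal GDP 1999 = 32.74·680 + 49.12·653 + 20.85·353 + 49.24·133 = 68247.53.
Real GDP 2003 (at 1999 prices) = 32.74·1009 + 49.12·1015 + 20.85·300 + 49.24·157 = 96877.14.
Real growth = 96877.14/68247.53 − 1 = 0.4195.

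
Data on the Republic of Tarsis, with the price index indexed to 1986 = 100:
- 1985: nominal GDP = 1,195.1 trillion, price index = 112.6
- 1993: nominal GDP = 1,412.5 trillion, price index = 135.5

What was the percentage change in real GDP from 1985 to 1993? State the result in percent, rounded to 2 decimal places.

Real GDP 1985 = 1195.1 / 1.126 = 1061.37.
Real GDP 1993 = 1412.5 / 1.355 = 1042.44.
Real growth = 1042.44 / 1061.37 − 1 = -0.0178.

-1.78%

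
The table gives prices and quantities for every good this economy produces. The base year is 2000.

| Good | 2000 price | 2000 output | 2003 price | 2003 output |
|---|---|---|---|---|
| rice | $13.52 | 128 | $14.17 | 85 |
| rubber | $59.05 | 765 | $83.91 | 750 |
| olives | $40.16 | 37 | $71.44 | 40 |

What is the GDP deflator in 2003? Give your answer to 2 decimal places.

Nominal GDP 2003 = 14.17·85 + 83.91·750 + 71.44·40 = 66994.55.
Real GDP 2003 (at 2000 prices) = 13.52·85 + 59.05·750 + 40.16·40 = 47043.10.
Deflator = Nominal/Real × 100 = 66994.55/47043.10 × 100 = 142.411.

142.41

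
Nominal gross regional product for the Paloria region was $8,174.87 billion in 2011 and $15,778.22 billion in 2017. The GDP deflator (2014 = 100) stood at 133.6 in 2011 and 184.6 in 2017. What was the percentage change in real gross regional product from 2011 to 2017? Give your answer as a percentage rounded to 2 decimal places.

39.69%

Deflate each year: 2011 → 8174.87/1.336 = 6118.91; 2017 → 15778.22/1.846 = 8547.25.
So real gross regional product changed by 8547.25/6118.91 − 1 = 0.3969, i.e. 39.69%.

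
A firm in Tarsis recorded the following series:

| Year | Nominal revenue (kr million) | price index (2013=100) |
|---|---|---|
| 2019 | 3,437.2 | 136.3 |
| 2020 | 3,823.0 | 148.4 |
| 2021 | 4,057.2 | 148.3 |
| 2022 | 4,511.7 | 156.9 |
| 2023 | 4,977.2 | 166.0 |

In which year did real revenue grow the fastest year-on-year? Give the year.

2020: real = 3823.0/1.484 = 2576.15; growth vs 2019 (2521.79) = 2.16%.
2021: real = 4057.2/1.483 = 2735.81; growth vs 2020 (2576.15) = 6.20%.
2022: real = 4511.7/1.569 = 2875.53; growth vs 2021 (2735.81) = 5.11%.
2023: real = 4977.2/1.660 = 2998.31; growth vs 2022 (2875.53) = 4.27%.

2021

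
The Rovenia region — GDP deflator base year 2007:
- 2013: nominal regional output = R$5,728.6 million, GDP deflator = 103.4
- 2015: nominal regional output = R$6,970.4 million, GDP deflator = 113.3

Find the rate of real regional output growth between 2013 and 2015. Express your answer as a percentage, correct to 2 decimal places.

Deflate each year: 2013 → 5728.6/1.034 = 5540.23; 2015 → 6970.4/1.133 = 6152.16.
So real regional output changed by 6152.16/5540.23 − 1 = 0.1105, i.e. 11.05%.

11.05%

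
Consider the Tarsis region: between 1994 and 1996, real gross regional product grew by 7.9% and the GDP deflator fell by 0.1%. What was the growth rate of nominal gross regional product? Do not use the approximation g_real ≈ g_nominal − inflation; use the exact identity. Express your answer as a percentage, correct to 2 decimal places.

(1 + g_nom) = (1 + g_real)(1 + π) = 1.0790 × 0.9990 = 1.07792.

7.79%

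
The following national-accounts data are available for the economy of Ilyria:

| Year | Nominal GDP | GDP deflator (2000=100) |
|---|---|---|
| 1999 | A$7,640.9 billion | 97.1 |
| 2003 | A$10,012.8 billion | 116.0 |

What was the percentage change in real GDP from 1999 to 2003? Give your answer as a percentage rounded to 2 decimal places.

9.69%

Deflate each year: 1999 → 7640.9/0.971 = 7869.10; 2003 → 10012.8/1.160 = 8631.72.
So real GDP changed by 8631.72/7869.10 − 1 = 0.0969, i.e. 9.69%.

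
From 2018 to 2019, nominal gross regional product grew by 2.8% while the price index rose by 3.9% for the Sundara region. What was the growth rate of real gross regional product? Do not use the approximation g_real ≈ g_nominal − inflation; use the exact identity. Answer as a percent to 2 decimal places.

-1.06%

(1 + g_nom) = (1 + g_real)(1 + π), so g_real = 1.0280 / 1.0390 − 1 = -0.01059.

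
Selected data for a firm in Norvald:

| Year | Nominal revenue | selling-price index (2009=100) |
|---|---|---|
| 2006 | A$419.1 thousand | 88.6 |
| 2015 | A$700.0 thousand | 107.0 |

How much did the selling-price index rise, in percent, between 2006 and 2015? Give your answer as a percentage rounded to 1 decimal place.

Price-level change = 107.0 / 88.6 − 1 = 0.2077.

20.8%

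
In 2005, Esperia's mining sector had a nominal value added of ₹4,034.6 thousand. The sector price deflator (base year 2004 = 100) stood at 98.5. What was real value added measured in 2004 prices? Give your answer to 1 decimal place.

Real value added = Nominal / (sector price deflator/100) = 4034.6 / 0.985 = 4096.04.

₹4,096.0 thousand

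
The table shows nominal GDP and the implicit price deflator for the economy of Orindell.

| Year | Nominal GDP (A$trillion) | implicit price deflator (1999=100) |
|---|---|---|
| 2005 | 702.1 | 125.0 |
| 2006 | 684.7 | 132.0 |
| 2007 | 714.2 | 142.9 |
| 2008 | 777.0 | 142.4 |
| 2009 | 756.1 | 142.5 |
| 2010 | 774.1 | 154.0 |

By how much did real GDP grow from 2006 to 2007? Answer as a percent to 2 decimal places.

Real GDP 2006 = 684.7/1.320 = 518.71.
Real GDP 2007 = 714.2/1.429 = 499.79.
Change = 499.79/518.71 − 1 = -0.0365.

-3.65%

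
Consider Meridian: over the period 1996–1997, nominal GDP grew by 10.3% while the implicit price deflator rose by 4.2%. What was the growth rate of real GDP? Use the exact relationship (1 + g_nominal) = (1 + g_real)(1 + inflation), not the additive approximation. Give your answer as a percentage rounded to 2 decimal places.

(1 + g_nom) = (1 + g_real)(1 + π), so g_real = 1.1030 / 1.0420 − 1 = 0.05854.

5.85%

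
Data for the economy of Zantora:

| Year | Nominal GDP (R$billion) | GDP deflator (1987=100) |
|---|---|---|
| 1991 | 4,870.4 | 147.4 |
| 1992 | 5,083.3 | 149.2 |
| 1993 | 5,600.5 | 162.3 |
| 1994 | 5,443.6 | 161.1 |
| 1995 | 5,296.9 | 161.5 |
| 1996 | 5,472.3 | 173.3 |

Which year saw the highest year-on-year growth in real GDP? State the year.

1992

1992: real = 5083.3/1.492 = 3407.04; growth vs 1991 (3304.21) = 3.11%.
1993: real = 5600.5/1.623 = 3450.71; growth vs 1992 (3407.04) = 1.28%.
1994: real = 5443.6/1.611 = 3379.02; growth vs 1993 (3450.71) = -2.08%.
1995: real = 5296.9/1.615 = 3279.81; growth vs 1994 (3379.02) = -2.94%.
1996: real = 5472.3/1.733 = 3157.70; growth vs 1995 (3279.81) = -3.72%.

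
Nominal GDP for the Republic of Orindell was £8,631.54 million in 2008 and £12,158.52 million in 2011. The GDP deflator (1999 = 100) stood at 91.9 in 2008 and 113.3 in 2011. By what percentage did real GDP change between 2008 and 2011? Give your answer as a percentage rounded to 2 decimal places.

Deflate each year: 2008 → 8631.54/0.919 = 9392.32; 2011 → 12158.52/1.133 = 10731.26.
So real GDP changed by 10731.26/9392.32 − 1 = 0.1426, i.e. 14.26%.

14.26%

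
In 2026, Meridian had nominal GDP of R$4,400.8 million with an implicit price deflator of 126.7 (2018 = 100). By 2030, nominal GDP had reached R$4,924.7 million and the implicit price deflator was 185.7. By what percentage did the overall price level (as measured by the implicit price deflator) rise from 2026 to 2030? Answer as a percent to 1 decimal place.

Price-level change = 185.7 / 126.7 − 1 = 0.4657.

46.6%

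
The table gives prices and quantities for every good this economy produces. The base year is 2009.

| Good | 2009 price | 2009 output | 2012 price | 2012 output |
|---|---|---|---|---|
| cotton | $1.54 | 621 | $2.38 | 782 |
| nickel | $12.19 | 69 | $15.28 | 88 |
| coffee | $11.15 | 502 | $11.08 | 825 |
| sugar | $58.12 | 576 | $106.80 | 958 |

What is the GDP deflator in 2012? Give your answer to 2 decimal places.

170.74

Nominal GDP 2012 = 2.38·782 + 15.28·88 + 11.08·825 + 106.80·958 = 114661.20.
Real GDP 2012 (at 2009 prices) = 1.54·782 + 12.19·88 + 11.15·825 + 58.12·958 = 67154.71.
Deflator = Nominal/Real × 100 = 114661.20/67154.71 × 100 = 170.742.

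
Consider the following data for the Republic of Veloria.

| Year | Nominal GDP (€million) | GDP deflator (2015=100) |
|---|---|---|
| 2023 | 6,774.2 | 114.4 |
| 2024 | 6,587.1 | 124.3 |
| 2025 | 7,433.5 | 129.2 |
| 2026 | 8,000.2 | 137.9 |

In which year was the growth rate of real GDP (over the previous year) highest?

2024: real = 6587.1/1.243 = 5299.36; growth vs 2023 (5921.50) = -10.51%.
2025: real = 7433.5/1.292 = 5753.48; growth vs 2024 (5299.36) = 8.57%.
2026: real = 8000.2/1.379 = 5801.45; growth vs 2025 (5753.48) = 0.83%.

2025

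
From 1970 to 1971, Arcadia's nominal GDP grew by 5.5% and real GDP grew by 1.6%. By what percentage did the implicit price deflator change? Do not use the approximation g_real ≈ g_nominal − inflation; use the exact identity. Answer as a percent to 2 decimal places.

(1 + g_nom) = (1 + g_real)(1 + π), so π = 1.0550 / 1.0160 − 1 = 0.03839.

3.84%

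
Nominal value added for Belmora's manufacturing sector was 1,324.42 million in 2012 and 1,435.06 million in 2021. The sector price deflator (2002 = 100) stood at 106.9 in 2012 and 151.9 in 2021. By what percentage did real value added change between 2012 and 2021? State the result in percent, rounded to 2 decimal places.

Deflate each year: 2012 → 1324.42/1.069 = 1238.93; 2021 → 1435.06/1.519 = 944.74.
So real value added changed by 944.74/1238.93 − 1 = -0.2375, i.e. -23.75%.

-23.75%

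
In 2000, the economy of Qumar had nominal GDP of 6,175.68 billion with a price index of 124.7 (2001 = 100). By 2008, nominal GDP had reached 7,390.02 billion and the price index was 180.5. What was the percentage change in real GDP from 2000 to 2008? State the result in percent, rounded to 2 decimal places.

-17.33%

Real GDP 2000 = 6175.68 / 1.247 = 4952.43.
Real GDP 2008 = 7390.02 / 1.805 = 4094.19.
Real growth = 4094.19 / 4952.43 − 1 = -0.1733.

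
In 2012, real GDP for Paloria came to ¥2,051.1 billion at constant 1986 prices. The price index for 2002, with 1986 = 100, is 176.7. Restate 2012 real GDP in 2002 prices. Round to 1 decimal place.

¥3,624.3 billion

Real GDP in 2002 prices = Real GDP in 1986 prices × (P_2002/P_1986) = 2051.1 × 1.767 = 3624.29.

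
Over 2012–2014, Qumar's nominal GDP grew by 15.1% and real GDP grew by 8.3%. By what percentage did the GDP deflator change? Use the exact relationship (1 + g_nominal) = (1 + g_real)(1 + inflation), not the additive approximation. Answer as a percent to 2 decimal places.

6.28%

(1 + g_nom) = (1 + g_real)(1 + π), so π = 1.1510 / 1.0830 − 1 = 0.06279.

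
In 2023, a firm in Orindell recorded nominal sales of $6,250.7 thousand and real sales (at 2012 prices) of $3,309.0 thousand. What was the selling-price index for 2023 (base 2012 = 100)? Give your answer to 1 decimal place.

188.9

selling-price index = (Nominal / Real) × 100 = 6250.7 / 3309.0 × 100 = 188.90.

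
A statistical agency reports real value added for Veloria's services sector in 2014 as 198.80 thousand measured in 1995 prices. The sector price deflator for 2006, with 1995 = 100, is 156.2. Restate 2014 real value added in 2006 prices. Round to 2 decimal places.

310.53 thousand

Real value added in 2006 prices = Real value added in 1995 prices × (P_2006/P_1995) = 198.80 × 1.562 = 310.53.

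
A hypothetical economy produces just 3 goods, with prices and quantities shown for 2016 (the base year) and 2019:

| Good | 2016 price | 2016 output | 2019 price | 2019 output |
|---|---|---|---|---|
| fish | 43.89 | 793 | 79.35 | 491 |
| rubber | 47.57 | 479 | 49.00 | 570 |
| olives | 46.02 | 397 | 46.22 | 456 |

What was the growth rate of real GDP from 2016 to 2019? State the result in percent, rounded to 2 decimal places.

-8.19%

Real GDP 2016 = Nominal GDP 2016 = 43.89·793 + 47.57·479 + 46.02·397 = 75860.74.
Real GDP 2019 (at 2016 prices) = 43.89·491 + 47.57·570 + 46.02·456 = 69650.01.
Real growth = 69650.01/75860.74 − 1 = -0.0819.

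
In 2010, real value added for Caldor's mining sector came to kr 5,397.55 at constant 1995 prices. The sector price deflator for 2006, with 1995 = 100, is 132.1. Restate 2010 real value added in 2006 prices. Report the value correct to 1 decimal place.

kr 7,130.2

Real value added in 2006 prices = Real value added in 1995 prices × (P_2006/P_1995) = 5397.55 × 1.321 = 7130.16.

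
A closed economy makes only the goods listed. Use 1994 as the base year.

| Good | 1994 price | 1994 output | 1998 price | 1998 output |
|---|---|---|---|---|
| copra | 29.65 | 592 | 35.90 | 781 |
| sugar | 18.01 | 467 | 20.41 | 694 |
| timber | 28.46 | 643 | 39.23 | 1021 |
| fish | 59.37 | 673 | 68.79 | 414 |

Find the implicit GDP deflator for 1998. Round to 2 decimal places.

124.01

Nominal GDP 1998 = 35.90·781 + 20.41·694 + 39.23·1021 + 68.79·414 = 110735.33.
Real GDP 1998 (at 1994 prices) = 29.65·781 + 18.01·694 + 28.46·1021 + 59.37·414 = 89292.43.
Deflator = Nominal/Real × 100 = 110735.33/89292.43 × 100 = 124.014.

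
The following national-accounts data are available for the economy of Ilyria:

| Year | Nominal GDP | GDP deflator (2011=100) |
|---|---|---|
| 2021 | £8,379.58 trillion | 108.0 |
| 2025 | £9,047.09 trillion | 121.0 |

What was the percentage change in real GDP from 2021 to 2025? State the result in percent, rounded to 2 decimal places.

-3.63%

Deflate each year: 2021 → 8379.58/1.080 = 7758.87; 2025 → 9047.09/1.210 = 7476.93.
So real GDP changed by 7476.93/7758.87 − 1 = -0.0363, i.e. -3.63%.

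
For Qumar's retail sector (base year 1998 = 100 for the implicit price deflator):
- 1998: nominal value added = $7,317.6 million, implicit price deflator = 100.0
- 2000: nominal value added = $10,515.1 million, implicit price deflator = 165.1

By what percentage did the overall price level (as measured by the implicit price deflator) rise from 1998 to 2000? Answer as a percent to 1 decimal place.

65.1%

Price-level change = 165.1 / 100.0 − 1 = 0.6510.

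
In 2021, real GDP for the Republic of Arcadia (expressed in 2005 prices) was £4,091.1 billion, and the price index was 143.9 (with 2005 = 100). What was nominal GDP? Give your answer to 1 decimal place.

Nominal GDP = Real × (price index/100) = 4091.1 × 1.439 = 5887.09.

£5,887.1 billion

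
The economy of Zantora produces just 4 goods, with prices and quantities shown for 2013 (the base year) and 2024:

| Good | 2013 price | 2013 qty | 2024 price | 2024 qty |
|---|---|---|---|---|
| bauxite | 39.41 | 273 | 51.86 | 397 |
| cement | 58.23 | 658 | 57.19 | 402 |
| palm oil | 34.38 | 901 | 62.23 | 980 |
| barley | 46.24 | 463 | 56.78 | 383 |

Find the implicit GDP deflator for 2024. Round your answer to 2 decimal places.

139.64

Nominal GDP 2024 = 51.86·397 + 57.19·402 + 62.23·980 + 56.78·383 = 126310.94.
Real GDP 2024 (at 2013 prices) = 39.41·397 + 58.23·402 + 34.38·980 + 46.24·383 = 90456.55.
Deflator = Nominal/Real × 100 = 126310.94/90456.55 × 100 = 139.637.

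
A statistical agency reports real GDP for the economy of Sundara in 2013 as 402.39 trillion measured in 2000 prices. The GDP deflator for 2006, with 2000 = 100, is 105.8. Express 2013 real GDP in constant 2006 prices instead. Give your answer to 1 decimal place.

425.7 trillion

Real GDP in 2006 prices = Real GDP in 2000 prices × (P_2006/P_2000) = 402.39 × 1.058 = 425.73.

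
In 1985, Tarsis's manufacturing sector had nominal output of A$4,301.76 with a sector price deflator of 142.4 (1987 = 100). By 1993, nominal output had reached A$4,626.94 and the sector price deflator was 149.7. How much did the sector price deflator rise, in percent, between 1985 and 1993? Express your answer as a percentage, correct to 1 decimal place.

5.1%

Price-level change = 149.7 / 142.4 − 1 = 0.0513.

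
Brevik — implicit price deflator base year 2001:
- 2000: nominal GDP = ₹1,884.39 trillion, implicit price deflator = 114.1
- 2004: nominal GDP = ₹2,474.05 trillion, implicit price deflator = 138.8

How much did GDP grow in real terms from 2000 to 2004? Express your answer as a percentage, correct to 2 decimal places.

7.93%

Real GDP 2000 = 1884.39 / 1.141 = 1651.52.
Real GDP 2004 = 2474.05 / 1.388 = 1782.46.
Real growth = 1782.46 / 1651.52 − 1 = 0.0793.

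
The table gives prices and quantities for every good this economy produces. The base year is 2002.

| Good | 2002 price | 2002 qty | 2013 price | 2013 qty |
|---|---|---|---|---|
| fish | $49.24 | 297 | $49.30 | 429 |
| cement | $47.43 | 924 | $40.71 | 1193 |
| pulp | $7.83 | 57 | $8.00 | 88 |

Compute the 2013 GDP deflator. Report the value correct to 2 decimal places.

89.83

Nominal GDP 2013 = 49.30·429 + 40.71·1193 + 8.00·88 = 70420.73.
Real GDP 2013 (at 2002 prices) = 49.24·429 + 47.43·1193 + 7.83·88 = 78396.99.
Deflator = Nominal/Real × 100 = 70420.73/78396.99 × 100 = 89.826.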